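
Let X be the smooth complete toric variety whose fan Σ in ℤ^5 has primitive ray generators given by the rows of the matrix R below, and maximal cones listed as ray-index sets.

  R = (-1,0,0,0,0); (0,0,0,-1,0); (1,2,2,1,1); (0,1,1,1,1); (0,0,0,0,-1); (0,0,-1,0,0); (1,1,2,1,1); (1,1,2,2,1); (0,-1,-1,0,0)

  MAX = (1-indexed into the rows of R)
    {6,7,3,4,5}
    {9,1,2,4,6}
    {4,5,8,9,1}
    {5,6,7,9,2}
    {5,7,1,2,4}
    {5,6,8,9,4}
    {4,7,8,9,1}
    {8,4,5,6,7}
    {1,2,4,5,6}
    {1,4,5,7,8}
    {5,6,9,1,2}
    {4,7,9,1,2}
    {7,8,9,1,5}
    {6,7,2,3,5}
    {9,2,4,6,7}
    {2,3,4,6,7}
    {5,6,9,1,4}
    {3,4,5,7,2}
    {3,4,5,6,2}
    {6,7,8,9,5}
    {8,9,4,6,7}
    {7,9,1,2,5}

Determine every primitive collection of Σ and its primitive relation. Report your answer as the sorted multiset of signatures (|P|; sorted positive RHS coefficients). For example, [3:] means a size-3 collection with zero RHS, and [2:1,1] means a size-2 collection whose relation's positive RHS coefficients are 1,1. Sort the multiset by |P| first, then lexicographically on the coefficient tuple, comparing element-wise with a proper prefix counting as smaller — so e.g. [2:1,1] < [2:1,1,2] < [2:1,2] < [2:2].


Primitive collections (9):

  P = {2,8}:  v_{2} + v_{8} = v_{7}  ⇒ sig = [2:1]
  P = {3,9}:  v_{3} + v_{9} = v_{6} + v_{7}  ⇒ sig = [2:1,1]
  P = {3,8}:  v_{3} + v_{8} = v_{4} + v_{5} + v_{6} + 2·v_{7}  ⇒ sig = [2:1,1,1,2]
  P = {1,3}:  v_{1} + v_{3} = v_{2} + 2·v_{4} + v_{5}  ⇒ sig = [2:1,1,2]
  P = {1,6,7}:  v_{1} + v_{6} + v_{7} = v_{4}  ⇒ sig = [3:1]
  P = {1,6,8}:  v_{1} + v_{6} + v_{8} = 2·v_{4} + v_{5} + v_{9}  ⇒ sig = [3:1,1,2]
  P = {2,4,5,9}:  v_{2} + v_{4} + v_{5} + v_{9} = 0  ⇒ sig = [4:]
  P = {4,5,7,9}:  v_{4} + v_{5} + v_{7} + v_{9} = v_{8}  ⇒ sig = [4:1]
  P = {2,4,5,6,7}:  v_{2} + v_{4} + v_{5} + v_{6} + v_{7} = v_{3}  ⇒ sig = [5:1]

Signatures (|P|; sorted positive RHS coefficients), sorted:
{ [2:1],  [2:1,1],  [2:1,1,1,2],  [2:1,1,2],  [3:1],  [3:1,1,2],  [4:],  [4:1],  [5:1] }


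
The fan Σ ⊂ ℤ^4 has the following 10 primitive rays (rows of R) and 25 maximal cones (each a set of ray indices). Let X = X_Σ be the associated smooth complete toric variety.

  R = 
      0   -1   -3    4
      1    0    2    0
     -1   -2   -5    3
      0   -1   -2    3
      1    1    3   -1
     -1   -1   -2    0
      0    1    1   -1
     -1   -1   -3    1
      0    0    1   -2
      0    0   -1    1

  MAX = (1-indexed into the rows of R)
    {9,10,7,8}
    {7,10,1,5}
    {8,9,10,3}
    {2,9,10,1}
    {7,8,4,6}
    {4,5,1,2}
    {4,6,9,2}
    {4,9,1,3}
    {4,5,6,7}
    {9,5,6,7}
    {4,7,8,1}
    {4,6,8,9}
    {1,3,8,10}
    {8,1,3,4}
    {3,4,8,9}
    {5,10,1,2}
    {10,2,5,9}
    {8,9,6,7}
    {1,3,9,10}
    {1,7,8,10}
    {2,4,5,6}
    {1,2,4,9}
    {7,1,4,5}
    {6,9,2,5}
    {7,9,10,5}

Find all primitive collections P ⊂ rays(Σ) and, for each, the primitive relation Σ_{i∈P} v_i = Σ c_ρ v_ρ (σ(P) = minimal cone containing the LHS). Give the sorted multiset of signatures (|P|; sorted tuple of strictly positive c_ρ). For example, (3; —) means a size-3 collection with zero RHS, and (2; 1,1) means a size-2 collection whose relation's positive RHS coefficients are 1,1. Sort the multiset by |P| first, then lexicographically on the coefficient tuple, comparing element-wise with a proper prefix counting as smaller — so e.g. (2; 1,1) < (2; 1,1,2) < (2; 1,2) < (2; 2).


Minimal non-faces — 15 found among 10 rays, 25 max cones:

  P = {5,8}:  v_{5} + v_{8} = 0  ⟹  sig = (2; —)
  P = {2,7}:  v_{2} + v_{7} = v_{5}  ⟹  sig = (2; 1)
  P = {4,10}:  v_{4} + v_{10} = v_{1}  ⟹  sig = (2; 1)
  P = {6,10}:  v_{6} + v_{10} = v_{8}  ⟹  sig = (2; 1)
  P = {1,6}:  v_{1} + v_{6} = v_{4} + v_{8}  ⟹  sig = (2; 1,1)
  P = {2,8}:  v_{2} + v_{8} = v_{4} + v_{9}  ⟹  sig = (2; 1,1)
  P = {3,5}:  v_{3} + v_{5} = v_{1} + v_{9}  ⟹  sig = (2; 1,1)
  P = {3,7}:  v_{3} + v_{7} = v_{8} + v_{10}  ⟹  sig = (2; 1,1)
  P = {2,3}:  v_{2} + v_{3} = v_{1} + v_{4} + 2·v_{9}  ⟹  sig = (2; 1,1,2)
  P = {3,6}:  v_{3} + v_{6} = v_{4} + 2·v_{8} + v_{9}  ⟹  sig = (2; 1,1,2)
  P = {4,7,9}:  v_{4} + v_{7} + v_{9} = 0  ⟹  sig = (3; —)
  P = {1,7,9}:  v_{1} + v_{7} + v_{9} = v_{10}  ⟹  sig = (3; 1)
  P = {1,8,9}:  v_{1} + v_{8} + v_{9} = v_{3}  ⟹  sig = (3; 1)
  P = {4,5,9}:  v_{4} + v_{5} + v_{9} = v_{2}  ⟹  sig = (3; 1)
  P = {1,5,9}:  v_{1} + v_{5} + v_{9} = v_{2} + v_{10}  ⟹  sig = (3; 1,1)

Signatures (|P|; sorted positive RHS coefficients), sorted:
    (2; —)
    (2; 1)
    (2; 1)
    (2; 1)
    (2; 1,1)
    (2; 1,1)
    (2; 1,1)
    (2; 1,1)
    (2; 1,1,2)
    (2; 1,1,2)
    (3; —)
    (3; 1)
    (3; 1)
    (3; 1)
    (3; 1,1)


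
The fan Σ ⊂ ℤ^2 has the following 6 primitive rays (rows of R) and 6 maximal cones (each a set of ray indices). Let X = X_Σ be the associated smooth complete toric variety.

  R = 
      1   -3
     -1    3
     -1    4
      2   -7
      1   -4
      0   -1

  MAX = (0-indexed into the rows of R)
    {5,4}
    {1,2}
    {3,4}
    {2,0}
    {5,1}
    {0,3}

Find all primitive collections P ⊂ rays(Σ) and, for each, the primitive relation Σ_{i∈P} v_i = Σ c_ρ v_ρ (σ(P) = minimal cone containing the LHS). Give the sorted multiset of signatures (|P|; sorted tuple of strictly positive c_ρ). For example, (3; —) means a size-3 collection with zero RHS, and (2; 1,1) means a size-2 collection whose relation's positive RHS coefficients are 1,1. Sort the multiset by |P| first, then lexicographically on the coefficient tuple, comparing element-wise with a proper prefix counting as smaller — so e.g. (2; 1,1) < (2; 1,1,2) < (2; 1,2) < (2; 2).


Primitive collections (9):

  • {0,1}:  v_{0} + v_{1} = 0  →  sig = (2; —)
  • {2,4}:  v_{2} + v_{4} = 0  →  sig = (2; —)
  • {0,4}:  v_{0} + v_{4} = v_{3}  →  sig = (2; 1)
  • {0,5}:  v_{0} + v_{5} = v_{4}  →  sig = (2; 1)
  • {1,3}:  v_{1} + v_{3} = v_{4}  →  sig = (2; 1)
  • {1,4}:  v_{1} + v_{4} = v_{5}  →  sig = (2; 1)
  • {2,3}:  v_{2} + v_{3} = v_{0}  →  sig = (2; 1)
  • {2,5}:  v_{2} + v_{5} = v_{1}  →  sig = (2; 1)
  • {3,5}:  v_{3} + v_{5} = 2·v_{4}  →  sig = (2; 2)

Signatures (|P|; sorted positive RHS coefficients), sorted:
    |P|=2: 9 collections, coeffs (), (), (1), (1), (1), (1), (1), (1), (2)


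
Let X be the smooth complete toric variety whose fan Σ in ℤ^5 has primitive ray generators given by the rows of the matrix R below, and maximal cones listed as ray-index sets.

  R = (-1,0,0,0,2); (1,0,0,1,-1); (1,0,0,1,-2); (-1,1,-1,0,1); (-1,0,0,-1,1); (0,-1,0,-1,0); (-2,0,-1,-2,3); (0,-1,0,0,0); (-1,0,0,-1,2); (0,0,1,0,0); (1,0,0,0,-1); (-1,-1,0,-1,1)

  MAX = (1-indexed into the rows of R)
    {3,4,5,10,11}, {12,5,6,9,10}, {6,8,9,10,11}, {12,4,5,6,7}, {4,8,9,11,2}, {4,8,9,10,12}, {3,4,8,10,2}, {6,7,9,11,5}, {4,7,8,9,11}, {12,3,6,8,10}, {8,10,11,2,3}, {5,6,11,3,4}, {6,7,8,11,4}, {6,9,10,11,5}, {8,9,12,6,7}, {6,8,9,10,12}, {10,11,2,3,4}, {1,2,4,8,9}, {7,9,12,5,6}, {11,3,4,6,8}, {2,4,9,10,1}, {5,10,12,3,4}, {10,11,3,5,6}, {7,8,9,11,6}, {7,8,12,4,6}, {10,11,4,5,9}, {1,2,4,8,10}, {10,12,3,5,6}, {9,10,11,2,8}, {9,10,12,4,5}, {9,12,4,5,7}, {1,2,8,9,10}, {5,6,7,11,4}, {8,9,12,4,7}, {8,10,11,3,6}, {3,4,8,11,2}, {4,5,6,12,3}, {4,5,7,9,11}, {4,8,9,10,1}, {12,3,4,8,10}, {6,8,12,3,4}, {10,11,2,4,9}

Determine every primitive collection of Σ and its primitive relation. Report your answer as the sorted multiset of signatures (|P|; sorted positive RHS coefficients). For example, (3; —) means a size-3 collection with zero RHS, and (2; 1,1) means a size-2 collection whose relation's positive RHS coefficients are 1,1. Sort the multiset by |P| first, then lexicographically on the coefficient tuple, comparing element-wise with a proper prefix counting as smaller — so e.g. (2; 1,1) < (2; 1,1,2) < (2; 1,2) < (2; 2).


19 collections generate NE(X_Σ); each relation:

  • {2,5}:  v_{2} + v_{5} = 0  ⇒ sig = (2; —)
  • {3,9}:  v_{3} + v_{9} = 0  ⇒ sig = (2; —)
  • {2,12}:  v_{2} + v_{12} = v_{8}  ⇒ sig = (2; 1)
  • {5,8}:  v_{5} + v_{8} = v_{12}  ⇒ sig = (2; 1)
  • {11,12}:  v_{11} + v_{12} = v_{6}  ⇒ sig = (2; 1)
  • {1,6}:  v_{1} + v_{6} = v_{8} + v_{9}  ⇒ sig = (2; 1,1)
  • {1,11}:  v_{1} + v_{11} = v_{2} + v_{9}  ⇒ sig = (2; 1,1)
  • {2,6}:  v_{2} + v_{6} = v_{8} + v_{11}  ⇒ sig = (2; 1,1)
  • {3,7}:  v_{3} + v_{7} = v_{4} + v_{6}  ⇒ sig = (2; 1,1)
  • {7,10}:  v_{7} + v_{10} = v_{5} + v_{9}  ⇒ sig = (2; 1,1)
  • {1,3}:  v_{1} + v_{3} = v_{2} + v_{4} + v_{8} + v_{10}  ⇒ sig = (2; 1,1,1,1)
  • {1,5}:  v_{1} + v_{5} = v_{4} + v_{8} + v_{9} + v_{10}  ⇒ sig = (2; 1,1,1,1)
  • {2,7}:  v_{2} + v_{7} = v_{4} + v_{8} + v_{9} + v_{11}  ⇒ sig = (2; 1,1,1,1)
  • {1,12}:  v_{1} + v_{12} = v_{4} + 2·v_{8} + v_{9} + v_{10}  ⇒ sig = (2; 1,1,1,2)
  • {1,7}:  v_{1} + v_{7} = v_{4} + v_{8} + 2·v_{9}  ⇒ sig = (2; 1,1,2)
  • {4,6,9}:  v_{4} + v_{6} + v_{9} = v_{7}  ⇒ sig = (3; 1)
  • {4,6,10}:  v_{4} + v_{6} + v_{10} = v_{5}  ⇒ sig = (3; 1)
  • {4,8,10,11}:  v_{4} + v_{8} + v_{10} + v_{11} = 0  ⇒ sig = (4; —)
  • {2,4,8,9,10}:  v_{2} + v_{4} + v_{8} + v_{9} + v_{10} = v_{1}  ⇒ sig = (5; 1)

Signatures (|P|; sorted positive RHS coefficients), sorted:
[(2; —), (2; —), (2; 1), (2; 1), (2; 1), (2; 1,1), (2; 1,1), (2; 1,1), (2; 1,1), (2; 1,1), (2; 1,1,1,1), (2; 1,1,1,1), (2; 1,1,1,1), (2; 1,1,1,2), (2; 1,1,2), (3; 1), (3; 1), (4; —), (5; 1)]


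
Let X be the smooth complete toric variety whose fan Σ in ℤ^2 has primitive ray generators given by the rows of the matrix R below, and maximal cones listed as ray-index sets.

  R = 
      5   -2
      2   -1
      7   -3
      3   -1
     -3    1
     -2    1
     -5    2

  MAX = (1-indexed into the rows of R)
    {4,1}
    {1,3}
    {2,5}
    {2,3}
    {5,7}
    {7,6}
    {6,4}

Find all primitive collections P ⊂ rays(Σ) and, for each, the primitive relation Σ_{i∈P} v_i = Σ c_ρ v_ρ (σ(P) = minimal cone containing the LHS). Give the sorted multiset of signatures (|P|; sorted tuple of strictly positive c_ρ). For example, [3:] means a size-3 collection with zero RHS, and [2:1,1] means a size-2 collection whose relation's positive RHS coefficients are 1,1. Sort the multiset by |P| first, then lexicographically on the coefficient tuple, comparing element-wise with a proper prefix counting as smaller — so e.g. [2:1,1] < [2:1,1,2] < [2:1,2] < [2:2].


Σ has 14 primitive collections:

  {1,7}:  v_{1} + v_{7} = 0 ; sig = [2:]
  {2,6}:  v_{2} + v_{6} = 0 ; sig = [2:]
  {4,5}:  v_{4} + v_{5} = 0 ; sig = [2:]
  {1,2}:  v_{1} + v_{2} = v_{3} ; sig = [2:1]
  {1,5}:  v_{1} + v_{5} = v_{2} ; sig = [2:1]
  {1,6}:  v_{1} + v_{6} = v_{4} ; sig = [2:1]
  {2,4}:  v_{2} + v_{4} = v_{1} ; sig = [2:1]
  {2,7}:  v_{2} + v_{7} = v_{5} ; sig = [2:1]
  {3,6}:  v_{3} + v_{6} = v_{1} ; sig = [2:1]
  {3,7}:  v_{3} + v_{7} = v_{2} ; sig = [2:1]
  {4,7}:  v_{4} + v_{7} = v_{6} ; sig = [2:1]
  {5,6}:  v_{5} + v_{6} = v_{7} ; sig = [2:1]
  {3,4}:  v_{3} + v_{4} = 2·v_{1} ; sig = [2:2]
  {3,5}:  v_{3} + v_{5} = 2·v_{2} ; sig = [2:2]

Signatures (|P|; sorted positive RHS coefficients), sorted:
{ [2:] ×3,  [2:1] ×9,  [2:2] ×2 }


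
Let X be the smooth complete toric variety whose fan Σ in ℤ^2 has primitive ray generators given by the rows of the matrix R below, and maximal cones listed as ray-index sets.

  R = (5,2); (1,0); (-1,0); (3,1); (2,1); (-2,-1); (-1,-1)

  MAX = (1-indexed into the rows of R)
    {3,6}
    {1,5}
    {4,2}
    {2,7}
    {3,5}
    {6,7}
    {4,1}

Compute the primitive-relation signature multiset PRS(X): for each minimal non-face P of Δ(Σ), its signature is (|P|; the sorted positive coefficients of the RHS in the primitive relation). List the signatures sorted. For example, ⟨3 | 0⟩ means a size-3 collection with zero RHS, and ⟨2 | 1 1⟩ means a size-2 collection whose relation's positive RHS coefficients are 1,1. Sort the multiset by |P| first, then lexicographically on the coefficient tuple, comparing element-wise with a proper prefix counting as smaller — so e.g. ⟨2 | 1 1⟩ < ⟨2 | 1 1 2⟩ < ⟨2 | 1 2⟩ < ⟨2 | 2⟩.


Primitive collections (14):

  P={2,3}:  v_{2} + v_{3} = 0  so sig = ⟨2 | 0⟩
  P={5,6}:  v_{5} + v_{6} = 0  so sig = ⟨2 | 0⟩
  P={1,6}:  v_{1} + v_{6} = v_{4}  so sig = ⟨2 | 1⟩
  P={2,5}:  v_{2} + v_{5} = v_{4}  so sig = ⟨2 | 1⟩
  P={2,6}:  v_{2} + v_{6} = v_{7}  so sig = ⟨2 | 1⟩
  P={3,4}:  v_{3} + v_{4} = v_{5}  so sig = ⟨2 | 1⟩
  P={3,7}:  v_{3} + v_{7} = v_{6}  so sig = ⟨2 | 1⟩
  P={4,5}:  v_{4} + v_{5} = v_{1}  so sig = ⟨2 | 1⟩
  P={4,6}:  v_{4} + v_{6} = v_{2}  so sig = ⟨2 | 1⟩
  P={5,7}:  v_{5} + v_{7} = v_{2}  so sig = ⟨2 | 1⟩
  P={1,7}:  v_{1} + v_{7} = v_{2} + v_{4}  so sig = ⟨2 | 1 1⟩
  P={1,2}:  v_{1} + v_{2} = 2·v_{4}  so sig = ⟨2 | 2⟩
  P={1,3}:  v_{1} + v_{3} = 2·v_{5}  so sig = ⟨2 | 2⟩
  P={4,7}:  v_{4} + v_{7} = 2·v_{2}  so sig = ⟨2 | 2⟩

so the primitive-relation signature multiset is
[⟨2 | 0⟩, ⟨2 | 0⟩, ⟨2 | 1⟩, ⟨2 | 1⟩, ⟨2 | 1⟩, ⟨2 | 1⟩, ⟨2 | 1⟩, ⟨2 | 1⟩, ⟨2 | 1⟩, ⟨2 | 1⟩, ⟨2 | 1 1⟩, ⟨2 | 2⟩, ⟨2 | 2⟩, ⟨2 | 2⟩]


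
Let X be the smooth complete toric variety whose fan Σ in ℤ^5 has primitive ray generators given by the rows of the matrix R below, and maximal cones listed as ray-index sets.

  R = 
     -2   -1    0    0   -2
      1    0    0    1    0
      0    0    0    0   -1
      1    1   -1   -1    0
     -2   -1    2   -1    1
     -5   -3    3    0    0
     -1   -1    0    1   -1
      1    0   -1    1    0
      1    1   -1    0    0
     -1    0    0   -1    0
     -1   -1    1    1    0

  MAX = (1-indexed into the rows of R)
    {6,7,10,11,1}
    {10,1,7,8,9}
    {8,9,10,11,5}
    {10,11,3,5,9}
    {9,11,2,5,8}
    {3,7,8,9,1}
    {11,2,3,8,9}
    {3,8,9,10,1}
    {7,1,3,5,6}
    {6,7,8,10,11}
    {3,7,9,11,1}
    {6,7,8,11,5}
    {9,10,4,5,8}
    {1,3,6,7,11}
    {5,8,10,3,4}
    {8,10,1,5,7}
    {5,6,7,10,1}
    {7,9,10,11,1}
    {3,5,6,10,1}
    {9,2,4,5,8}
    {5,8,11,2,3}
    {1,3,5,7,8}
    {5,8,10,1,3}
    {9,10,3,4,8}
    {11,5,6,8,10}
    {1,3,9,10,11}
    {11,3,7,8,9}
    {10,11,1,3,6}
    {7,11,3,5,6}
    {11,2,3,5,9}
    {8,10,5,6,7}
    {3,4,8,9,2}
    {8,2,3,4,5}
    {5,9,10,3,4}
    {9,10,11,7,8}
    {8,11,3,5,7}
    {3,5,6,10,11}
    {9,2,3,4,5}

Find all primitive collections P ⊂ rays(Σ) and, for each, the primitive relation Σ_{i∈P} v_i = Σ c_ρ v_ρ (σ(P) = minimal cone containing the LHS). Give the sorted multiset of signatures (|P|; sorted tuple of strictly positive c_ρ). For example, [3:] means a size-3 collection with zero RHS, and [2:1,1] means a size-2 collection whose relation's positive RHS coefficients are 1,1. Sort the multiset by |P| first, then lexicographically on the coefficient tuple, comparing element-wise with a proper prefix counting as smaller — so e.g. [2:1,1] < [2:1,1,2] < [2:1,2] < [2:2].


Σ has 19 primitive collections:

  {2,10}:  v_{2} + v_{10} = 0 ; sig = [2:]
  {4,11}:  v_{4} + v_{11} = 0 ; sig = [2:]
  {1,2}:  v_{1} + v_{2} = v_{3} + v_{7} ; sig = [2:1,1]
  {2,6}:  v_{2} + v_{6} = v_{5} + v_{7} + v_{11} ; sig = [2:1,1,1]
  {2,7}:  v_{2} + v_{7} = v_{3} + v_{8} + v_{11} ; sig = [2:1,1,1]
  {4,6}:  v_{4} + v_{6} = v_{5} + v_{7} + v_{10} ; sig = [2:1,1,1]
  {4,7}:  v_{4} + v_{7} = v_{3} + v_{8} + v_{10} ; sig = [2:1,1,1]
  {1,4}:  v_{1} + v_{4} = 2·v_{3} + v_{8} + 2·v_{10} ; sig = [2:1,2,2]
  {6,9}:  v_{6} + v_{9} = 2·v_{10} + 2·v_{11} ; sig = [2:2,2]
  {3,7,10}:  v_{3} + v_{7} + v_{10} = v_{1} ; sig = [3:1]
  {1,5,11}:  v_{1} + v_{5} + v_{11} = v_{3} + v_{6} ; sig = [3:1,1]
  {5,7,9}:  v_{5} + v_{7} + v_{9} = v_{10} + v_{11} ; sig = [3:1,1]
  {1,5,9}:  v_{1} + v_{5} + v_{9} = v_{3} + 2·v_{10} + v_{11} ; sig = [3:1,1,2]
  {1,6,8}:  v_{1} + v_{6} + v_{8} = v_{5} + 3·v_{7} + v_{10} ; sig = [3:1,1,3]
  {3,6,8}:  v_{3} + v_{6} + v_{8} = v_{5} + 2·v_{7} ; sig = [3:1,2]
  {1,8,11}:  v_{1} + v_{8} + v_{11} = 2·v_{7} ; sig = [3:2]
  {3,5,8,9}:  v_{3} + v_{5} + v_{8} + v_{9} = 0 ; sig = [4:]
  {3,8,10,11}:  v_{3} + v_{8} + v_{10} + v_{11} = v_{7} ; sig = [4:1]
  {5,7,10,11}:  v_{5} + v_{7} + v_{10} + v_{11} = v_{6} ; sig = [4:1]

Signatures (|P|; sorted positive RHS coefficients), sorted:
[[2:], [2:], [2:1,1], [2:1,1,1], [2:1,1,1], [2:1,1,1], [2:1,1,1], [2:1,2,2], [2:2,2], [3:1], [3:1,1], [3:1,1], [3:1,1,2], [3:1,1,3], [3:1,2], [3:2], [4:], [4:1], [4:1]]


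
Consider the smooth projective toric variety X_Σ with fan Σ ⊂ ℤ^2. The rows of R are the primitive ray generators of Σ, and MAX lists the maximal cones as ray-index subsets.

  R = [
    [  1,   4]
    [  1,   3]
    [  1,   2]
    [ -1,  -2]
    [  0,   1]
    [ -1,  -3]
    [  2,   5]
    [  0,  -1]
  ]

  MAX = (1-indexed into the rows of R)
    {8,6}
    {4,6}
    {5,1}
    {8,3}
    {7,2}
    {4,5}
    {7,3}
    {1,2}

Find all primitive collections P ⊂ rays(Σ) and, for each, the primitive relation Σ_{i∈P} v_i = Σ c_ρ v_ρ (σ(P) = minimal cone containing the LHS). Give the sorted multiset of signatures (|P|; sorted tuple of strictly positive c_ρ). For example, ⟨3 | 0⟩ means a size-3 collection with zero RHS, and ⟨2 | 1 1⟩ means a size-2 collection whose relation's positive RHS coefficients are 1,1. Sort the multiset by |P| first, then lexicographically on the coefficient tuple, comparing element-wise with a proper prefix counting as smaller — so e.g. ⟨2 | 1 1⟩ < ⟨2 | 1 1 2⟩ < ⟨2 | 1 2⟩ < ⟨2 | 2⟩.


Σ has 20 primitive collections:

  • {2,6}:  v_{2} + v_{6} = 0 ; sig = ⟨2 | 0⟩
  • {3,4}:  v_{3} + v_{4} = 0 ; sig = ⟨2 | 0⟩
  • {5,8}:  v_{5} + v_{8} = 0 ; sig = ⟨2 | 0⟩
  • {1,6}:  v_{1} + v_{6} = v_{5} ; sig = ⟨2 | 1⟩
  • {1,8}:  v_{1} + v_{8} = v_{2} ; sig = ⟨2 | 1⟩
  • {2,3}:  v_{2} + v_{3} = v_{7} ; sig = ⟨2 | 1⟩
  • {2,4}:  v_{2} + v_{4} = v_{5} ; sig = ⟨2 | 1⟩
  • {2,5}:  v_{2} + v_{5} = v_{1} ; sig = ⟨2 | 1⟩
  • {2,8}:  v_{2} + v_{8} = v_{3} ; sig = ⟨2 | 1⟩
  • {3,5}:  v_{3} + v_{5} = v_{2} ; sig = ⟨2 | 1⟩
  • {3,6}:  v_{3} + v_{6} = v_{8} ; sig = ⟨2 | 1⟩
  • {4,7}:  v_{4} + v_{7} = v_{2} ; sig = ⟨2 | 1⟩
  • {4,8}:  v_{4} + v_{8} = v_{6} ; sig = ⟨2 | 1⟩
  • {5,6}:  v_{5} + v_{6} = v_{4} ; sig = ⟨2 | 1⟩
  • {6,7}:  v_{6} + v_{7} = v_{3} ; sig = ⟨2 | 1⟩
  • {1,3}:  v_{1} + v_{3} = 2·v_{2} ; sig = ⟨2 | 2⟩
  • {1,4}:  v_{1} + v_{4} = 2·v_{5} ; sig = ⟨2 | 2⟩
  • {5,7}:  v_{5} + v_{7} = 2·v_{2} ; sig = ⟨2 | 2⟩
  • {7,8}:  v_{7} + v_{8} = 2·v_{3} ; sig = ⟨2 | 2⟩
  • {1,7}:  v_{1} + v_{7} = 3·v_{2} ; sig = ⟨2 | 3⟩

Signatures (|P|; sorted positive RHS coefficients), sorted:
{ ⟨2 | 0⟩ ×3,  ⟨2 | 1⟩ ×12,  ⟨2 | 2⟩ ×4,  ⟨2 | 3⟩ }


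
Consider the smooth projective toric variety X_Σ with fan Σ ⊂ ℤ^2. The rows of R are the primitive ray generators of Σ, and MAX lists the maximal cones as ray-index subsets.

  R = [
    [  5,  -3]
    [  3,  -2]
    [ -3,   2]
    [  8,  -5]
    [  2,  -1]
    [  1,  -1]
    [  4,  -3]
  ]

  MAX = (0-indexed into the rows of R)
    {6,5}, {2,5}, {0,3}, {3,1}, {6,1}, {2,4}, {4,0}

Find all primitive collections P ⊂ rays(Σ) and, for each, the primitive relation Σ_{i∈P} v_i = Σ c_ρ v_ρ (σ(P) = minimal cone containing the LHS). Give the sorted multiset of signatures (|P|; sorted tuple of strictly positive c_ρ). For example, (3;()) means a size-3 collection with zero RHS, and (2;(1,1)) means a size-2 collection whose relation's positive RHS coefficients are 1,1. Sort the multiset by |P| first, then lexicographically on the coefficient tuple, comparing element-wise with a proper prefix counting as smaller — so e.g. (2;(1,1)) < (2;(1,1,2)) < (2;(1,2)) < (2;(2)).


Σ has 14 primitive collections:

  • {1,2}:  v_{1} + v_{2} = 0  so sig = (2;())
  • {0,1}:  v_{0} + v_{1} = v_{3}  so sig = (2;(1))
  • {0,2}:  v_{0} + v_{2} = v_{4}  so sig = (2;(1))
  • {1,4}:  v_{1} + v_{4} = v_{0}  so sig = (2;(1))
  • {1,5}:  v_{1} + v_{5} = v_{6}  so sig = (2;(1))
  • {2,3}:  v_{2} + v_{3} = v_{0}  so sig = (2;(1))
  • {2,6}:  v_{2} + v_{6} = v_{5}  so sig = (2;(1))
  • {4,5}:  v_{4} + v_{5} = v_{1}  so sig = (2;(1))
  • {0,5}:  v_{0} + v_{5} = 2·v_{1}  so sig = (2;(2))
  • {3,4}:  v_{3} + v_{4} = 2·v_{0}  so sig = (2;(2))
  • {4,6}:  v_{4} + v_{6} = 2·v_{1}  so sig = (2;(2))
  • {0,6}:  v_{0} + v_{6} = 3·v_{1}  so sig = (2;(3))
  • {3,5}:  v_{3} + v_{5} = 3·v_{1}  so sig = (2;(3))
  • {3,6}:  v_{3} + v_{6} = 4·v_{1}  so sig = (2;(4))

Hence PRS(X_Σ) =
    (2;())
    (2;(1))
    (2;(1))
    (2;(1))
    (2;(1))
    (2;(1))
    (2;(1))
    (2;(1))
    (2;(2))
    (2;(2))
    (2;(2))
    (2;(3))
    (2;(3))
    (2;(4))


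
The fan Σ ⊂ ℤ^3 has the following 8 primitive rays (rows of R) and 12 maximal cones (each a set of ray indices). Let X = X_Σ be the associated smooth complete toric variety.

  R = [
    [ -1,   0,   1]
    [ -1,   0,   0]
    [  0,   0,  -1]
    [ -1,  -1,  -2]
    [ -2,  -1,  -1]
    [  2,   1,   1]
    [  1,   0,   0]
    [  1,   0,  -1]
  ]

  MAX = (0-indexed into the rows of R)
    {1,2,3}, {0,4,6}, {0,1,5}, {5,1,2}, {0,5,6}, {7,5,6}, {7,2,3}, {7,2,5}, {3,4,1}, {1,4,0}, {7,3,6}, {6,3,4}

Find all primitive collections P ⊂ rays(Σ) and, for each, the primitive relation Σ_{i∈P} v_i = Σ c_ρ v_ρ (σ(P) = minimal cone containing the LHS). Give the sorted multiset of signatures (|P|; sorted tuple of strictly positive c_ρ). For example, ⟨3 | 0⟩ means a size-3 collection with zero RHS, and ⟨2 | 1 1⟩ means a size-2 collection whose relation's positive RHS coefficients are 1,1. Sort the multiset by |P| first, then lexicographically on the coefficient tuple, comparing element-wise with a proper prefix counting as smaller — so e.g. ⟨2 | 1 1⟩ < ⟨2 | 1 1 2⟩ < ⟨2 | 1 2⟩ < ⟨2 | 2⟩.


Σ has 10 primitive collections:

  • {0,7}:  v_{0} + v_{7} = 0  so sig = ⟨2 | 0⟩
  • {1,6}:  v_{1} + v_{6} = 0  so sig = ⟨2 | 0⟩
  • {4,5}:  v_{4} + v_{5} = 0  so sig = ⟨2 | 0⟩
  • {0,2}:  v_{0} + v_{2} = v_{1}  so sig = ⟨2 | 1⟩
  • {0,3}:  v_{0} + v_{3} = v_{4}  so sig = ⟨2 | 1⟩
  • {1,7}:  v_{1} + v_{7} = v_{2}  so sig = ⟨2 | 1⟩
  • {2,6}:  v_{2} + v_{6} = v_{7}  so sig = ⟨2 | 1⟩
  • {3,5}:  v_{3} + v_{5} = v_{7}  so sig = ⟨2 | 1⟩
  • {4,7}:  v_{4} + v_{7} = v_{3}  so sig = ⟨2 | 1⟩
  • {2,4}:  v_{2} + v_{4} = v_{1} + v_{3}  so sig = ⟨2 | 1 1⟩

so the primitive-relation signature multiset is
{ ⟨2 | 0⟩ ×3,  ⟨2 | 1⟩ ×6,  ⟨2 | 1 1⟩ }


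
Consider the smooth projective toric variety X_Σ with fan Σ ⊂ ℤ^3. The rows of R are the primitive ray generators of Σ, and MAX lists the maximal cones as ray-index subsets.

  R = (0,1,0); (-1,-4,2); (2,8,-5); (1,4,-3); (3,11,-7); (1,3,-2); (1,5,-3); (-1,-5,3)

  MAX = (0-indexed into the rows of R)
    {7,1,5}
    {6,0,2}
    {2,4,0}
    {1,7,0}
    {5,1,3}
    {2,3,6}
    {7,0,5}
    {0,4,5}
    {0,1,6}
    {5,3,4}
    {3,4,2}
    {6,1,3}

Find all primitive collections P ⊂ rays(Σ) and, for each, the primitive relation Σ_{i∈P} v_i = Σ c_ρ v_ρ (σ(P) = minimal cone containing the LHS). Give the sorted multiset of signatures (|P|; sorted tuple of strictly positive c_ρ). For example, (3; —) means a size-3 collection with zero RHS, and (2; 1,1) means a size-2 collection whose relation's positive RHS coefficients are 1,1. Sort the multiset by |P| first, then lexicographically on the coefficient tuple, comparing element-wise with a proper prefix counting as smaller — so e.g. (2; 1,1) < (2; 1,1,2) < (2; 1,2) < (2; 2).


The 11 primitive collections of Σ (r=8, n=3):

  {6,7}:  v_{6} + v_{7} = 0  ⇒ sig = (2; —)
  {0,3}:  v_{0} + v_{3} = v_{6}  ⇒ sig = (2; 1)
  {1,2}:  v_{1} + v_{2} = v_{3}  ⇒ sig = (2; 1)
  {2,5}:  v_{2} + v_{5} = v_{4}  ⇒ sig = (2; 1)
  {2,7}:  v_{2} + v_{7} = v_{5}  ⇒ sig = (2; 1)
  {5,6}:  v_{5} + v_{6} = v_{2}  ⇒ sig = (2; 1)
  {1,4}:  v_{1} + v_{4} = v_{3} + v_{5}  ⇒ sig = (2; 1,1)
  {3,7}:  v_{3} + v_{7} = v_{1} + v_{5}  ⇒ sig = (2; 1,1)
  {4,6}:  v_{4} + v_{6} = 2·v_{2}  ⇒ sig = (2; 2)
  {4,7}:  v_{4} + v_{7} = 2·v_{5}  ⇒ sig = (2; 2)
  {0,1,5}:  v_{0} + v_{1} + v_{5} = 0  ⇒ sig = (3; —)

Sorted signature multiset PRS(X):
    (2; —)
    (2; 1)
    (2; 1)
    (2; 1)
    (2; 1)
    (2; 1)
    (2; 1,1)
    (2; 1,1)
    (2; 2)
    (2; 2)
    (3; —)


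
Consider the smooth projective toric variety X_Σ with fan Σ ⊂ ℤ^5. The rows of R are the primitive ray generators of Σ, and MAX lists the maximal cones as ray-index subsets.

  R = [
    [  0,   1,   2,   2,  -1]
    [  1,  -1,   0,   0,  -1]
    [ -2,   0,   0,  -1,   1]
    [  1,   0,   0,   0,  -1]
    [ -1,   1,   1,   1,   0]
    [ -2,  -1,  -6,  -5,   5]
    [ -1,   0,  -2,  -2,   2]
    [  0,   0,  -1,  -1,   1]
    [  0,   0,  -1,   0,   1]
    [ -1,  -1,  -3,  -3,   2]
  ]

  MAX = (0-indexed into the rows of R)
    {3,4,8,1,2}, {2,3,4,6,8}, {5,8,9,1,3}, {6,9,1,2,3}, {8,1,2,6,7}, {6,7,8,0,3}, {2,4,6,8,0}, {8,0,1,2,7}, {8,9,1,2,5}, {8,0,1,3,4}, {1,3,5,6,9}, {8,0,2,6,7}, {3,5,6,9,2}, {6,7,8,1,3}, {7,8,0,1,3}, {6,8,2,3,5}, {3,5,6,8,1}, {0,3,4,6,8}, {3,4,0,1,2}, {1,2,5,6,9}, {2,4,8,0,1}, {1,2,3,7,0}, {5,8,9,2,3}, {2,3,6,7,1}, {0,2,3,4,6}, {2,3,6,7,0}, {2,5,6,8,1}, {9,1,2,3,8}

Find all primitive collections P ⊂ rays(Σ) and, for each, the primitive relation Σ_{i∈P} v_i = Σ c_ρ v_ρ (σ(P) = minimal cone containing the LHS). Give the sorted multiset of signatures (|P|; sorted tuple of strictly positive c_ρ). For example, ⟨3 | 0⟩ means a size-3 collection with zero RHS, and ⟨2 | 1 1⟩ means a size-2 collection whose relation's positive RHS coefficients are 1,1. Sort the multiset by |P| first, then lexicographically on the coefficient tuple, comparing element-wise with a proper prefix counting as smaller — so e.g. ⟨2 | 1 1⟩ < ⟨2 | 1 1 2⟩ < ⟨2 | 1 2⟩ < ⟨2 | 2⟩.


Primitive collections (14):

  P={4,7}:  v_{4} + v_{7} = v_{0} + v_{6}  →  sig = ⟨2 | 1 1⟩
  P={0,9}:  v_{0} + v_{9} = v_{2} + v_{3} + v_{8}  →  sig = ⟨2 | 1 1 1⟩
  P={0,5}:  v_{0} + v_{5} = v_{2} + v_{3} + v_{6} + 2·v_{8}  →  sig = ⟨2 | 1 1 1 2⟩
  P={5,7}:  v_{5} + v_{7} = v_{1} + 3·v_{6} + v_{8}  →  sig = ⟨2 | 1 1 3⟩
  P={7,9}:  v_{7} + v_{9} = v_{1} + 2·v_{6}  →  sig = ⟨2 | 1 2⟩
  P={4,5}:  v_{4} + v_{5} = 2·v_{2} + 2·v_{3} + v_{6} + 3·v_{8}  →  sig = ⟨2 | 1 2 2 3⟩
  P={4,9}:  v_{4} + v_{9} = 2·v_{2} + 2·v_{3} + 2·v_{8}  →  sig = ⟨2 | 2 2 2⟩
  P={0,1,6}:  v_{0} + v_{1} + v_{6} = 0  →  sig = ⟨3 | 0⟩
  P={6,8,9}:  v_{6} + v_{8} + v_{9} = v_{5}  →  sig = ⟨3 | 1⟩
  P={1,4,6}:  v_{1} + v_{4} + v_{6} = v_{2} + v_{3} + v_{8}  →  sig = ⟨3 | 1 1 1⟩
  P={0,2,3,8}:  v_{0} + v_{2} + v_{3} + v_{8} = v_{4}  →  sig = ⟨4 | 1⟩
  P={2,3,7,8}:  v_{2} + v_{3} + v_{7} + v_{8} = v_{6}  →  sig = ⟨4 | 1⟩
  P={1,2,3,5}:  v_{1} + v_{2} + v_{3} + v_{5} = 2·v_{9}  →  sig = ⟨4 | 2⟩
  P={1,2,3,6,8}:  v_{1} + v_{2} + v_{3} + v_{6} + v_{8} = v_{9}  →  sig = ⟨5 | 1⟩

Sorted signature multiset PRS(X):
    |P|=2: 7 collections, coeffs (1,1), (1,1,1), (1,1,1,2), (1,1,3), (1,2), (1,2,2,3), (2,2,2)
    |P|=3: 3 collections, coeffs (), (1), (1,1,1)
    |P|=4: 3 collections, coeffs (1), (1), (2)
    |P|=5: 1 collection, coeffs (1)


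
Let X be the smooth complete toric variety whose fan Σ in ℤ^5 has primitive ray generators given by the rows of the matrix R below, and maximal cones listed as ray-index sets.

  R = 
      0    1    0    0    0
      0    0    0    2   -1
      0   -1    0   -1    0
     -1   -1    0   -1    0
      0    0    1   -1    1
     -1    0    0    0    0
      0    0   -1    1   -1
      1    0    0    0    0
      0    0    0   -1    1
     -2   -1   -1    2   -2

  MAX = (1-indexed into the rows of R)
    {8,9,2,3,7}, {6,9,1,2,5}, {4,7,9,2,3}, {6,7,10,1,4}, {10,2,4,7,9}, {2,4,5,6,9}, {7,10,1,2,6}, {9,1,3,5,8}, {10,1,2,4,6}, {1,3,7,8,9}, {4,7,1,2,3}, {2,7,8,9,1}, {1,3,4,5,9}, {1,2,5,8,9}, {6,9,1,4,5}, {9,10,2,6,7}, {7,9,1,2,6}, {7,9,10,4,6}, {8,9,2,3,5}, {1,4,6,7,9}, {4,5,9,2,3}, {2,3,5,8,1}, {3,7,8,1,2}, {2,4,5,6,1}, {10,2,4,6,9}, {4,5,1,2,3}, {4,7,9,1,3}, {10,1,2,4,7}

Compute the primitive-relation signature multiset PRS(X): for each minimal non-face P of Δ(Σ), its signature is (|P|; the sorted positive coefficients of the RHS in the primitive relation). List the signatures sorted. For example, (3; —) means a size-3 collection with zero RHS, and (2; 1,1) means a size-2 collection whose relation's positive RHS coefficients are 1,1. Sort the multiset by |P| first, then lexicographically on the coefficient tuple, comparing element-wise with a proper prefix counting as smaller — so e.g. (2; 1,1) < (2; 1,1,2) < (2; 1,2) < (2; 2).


11 minimal non-faces of Δ(Σ) (on 10 rays):

  P={5,7}:  v_{5} + v_{7} = 0 — sig = (2; —)
  P={6,8}:  v_{6} + v_{8} = 0 — sig = (2; —)
  P={3,6}:  v_{3} + v_{6} = v_{4} — sig = (2; 1)
  P={4,8}:  v_{4} + v_{8} = v_{3} — sig = (2; 1)
  P={5,10}:  v_{5} + v_{10} = v_{2} + v_{4} + v_{6} — sig = (2; 1,1,1)
  P={8,10}:  v_{8} + v_{10} = v_{2} + v_{4} + v_{7} — sig = (2; 1,1,1)
  P={3,10}:  v_{3} + v_{10} = v_{2} + 2·v_{4} + v_{7} — sig = (2; 1,1,2)
  P={1,9,10}:  v_{1} + v_{9} + v_{10} = 2·v_{6} + v_{7} — sig = (3; 1,2)
  P={1,2,3,9}:  v_{1} + v_{2} + v_{3} + v_{9} = 0 — sig = (4; —)
  P={1,2,4,9}:  v_{1} + v_{2} + v_{4} + v_{9} = v_{6} — sig = (4; 1)
  P={2,4,6,7}:  v_{2} + v_{4} + v_{6} + v_{7} = v_{10} — sig = (4; 1)

Hence PRS(X_Σ) =
{ (2; —) ×2,  (2; 1) ×2,  (2; 1,1,1) ×2,  (2; 1,1,2),  (3; 1,2),  (4; —),  (4; 1) ×2 }


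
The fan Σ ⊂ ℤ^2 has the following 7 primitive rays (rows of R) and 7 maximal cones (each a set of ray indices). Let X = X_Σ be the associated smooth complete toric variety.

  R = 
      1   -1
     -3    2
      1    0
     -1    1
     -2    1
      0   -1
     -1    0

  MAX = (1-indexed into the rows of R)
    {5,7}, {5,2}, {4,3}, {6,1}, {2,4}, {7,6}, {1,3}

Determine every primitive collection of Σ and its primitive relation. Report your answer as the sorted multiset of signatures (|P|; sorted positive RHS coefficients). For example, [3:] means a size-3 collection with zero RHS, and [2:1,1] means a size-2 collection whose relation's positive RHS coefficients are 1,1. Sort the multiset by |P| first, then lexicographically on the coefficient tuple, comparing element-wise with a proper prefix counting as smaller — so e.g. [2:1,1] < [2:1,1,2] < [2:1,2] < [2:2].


|primitive collections| = 14. Relations:

  P = {1,4}:  v_{1} + v_{4} = 0  ⟹  sig = [2:]
  P = {3,7}:  v_{3} + v_{7} = 0  ⟹  sig = [2:]
  P = {1,2}:  v_{1} + v_{2} = v_{5}  ⟹  sig = [2:1]
  P = {1,5}:  v_{1} + v_{5} = v_{7}  ⟹  sig = [2:1]
  P = {1,7}:  v_{1} + v_{7} = v_{6}  ⟹  sig = [2:1]
  P = {3,5}:  v_{3} + v_{5} = v_{4}  ⟹  sig = [2:1]
  P = {3,6}:  v_{3} + v_{6} = v_{1}  ⟹  sig = [2:1]
  P = {4,5}:  v_{4} + v_{5} = v_{2}  ⟹  sig = [2:1]
  P = {4,6}:  v_{4} + v_{6} = v_{7}  ⟹  sig = [2:1]
  P = {4,7}:  v_{4} + v_{7} = v_{5}  ⟹  sig = [2:1]
  P = {2,6}:  v_{2} + v_{6} = v_{5} + v_{7}  ⟹  sig = [2:1,1]
  P = {2,3}:  v_{2} + v_{3} = 2·v_{4}  ⟹  sig = [2:2]
  P = {2,7}:  v_{2} + v_{7} = 2·v_{5}  ⟹  sig = [2:2]
  P = {5,6}:  v_{5} + v_{6} = 2·v_{7}  ⟹  sig = [2:2]

Signatures (|P|; sorted positive RHS coefficients), sorted:
{ [2:] ×2,  [2:1] ×8,  [2:1,1],  [2:2] ×3 }


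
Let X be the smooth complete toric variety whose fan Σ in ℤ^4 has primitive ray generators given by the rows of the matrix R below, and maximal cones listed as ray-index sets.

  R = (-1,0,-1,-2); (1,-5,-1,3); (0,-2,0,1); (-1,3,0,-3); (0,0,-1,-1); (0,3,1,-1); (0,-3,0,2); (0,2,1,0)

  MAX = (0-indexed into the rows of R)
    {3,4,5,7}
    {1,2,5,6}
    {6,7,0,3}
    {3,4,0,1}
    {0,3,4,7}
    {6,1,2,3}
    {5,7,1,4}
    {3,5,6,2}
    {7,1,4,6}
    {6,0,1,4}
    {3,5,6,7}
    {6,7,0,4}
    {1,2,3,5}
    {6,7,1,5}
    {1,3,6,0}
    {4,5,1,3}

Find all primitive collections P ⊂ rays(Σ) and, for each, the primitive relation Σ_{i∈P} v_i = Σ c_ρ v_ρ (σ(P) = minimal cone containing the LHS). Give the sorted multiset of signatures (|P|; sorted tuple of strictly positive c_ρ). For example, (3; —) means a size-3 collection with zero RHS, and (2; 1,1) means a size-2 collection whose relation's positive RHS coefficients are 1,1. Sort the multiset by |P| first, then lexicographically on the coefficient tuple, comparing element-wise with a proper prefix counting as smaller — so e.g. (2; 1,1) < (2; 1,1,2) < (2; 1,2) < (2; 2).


Σ has 9 primitive collections:

  {0,5}:  v_{0} + v_{5} = v_{3} ; sig = (2; 1)
  {2,4}:  v_{2} + v_{4} = v_{1} + v_{3} ; sig = (2; 1,1)
  {2,7}:  v_{2} + v_{7} = v_{5} + v_{6} ; sig = (2; 1,1)
  {0,2}:  v_{0} + v_{2} = v_{1} + 2·v_{3} + v_{6} ; sig = (2; 1,1,2)
  {1,3,7}:  v_{1} + v_{3} + v_{7} = 0 ; sig = (3; —)
  {4,5,6}:  v_{4} + v_{5} + v_{6} = 0 ; sig = (3; —)
  {3,4,6}:  v_{3} + v_{4} + v_{6} = v_{0} ; sig = (3; 1)
  {0,1,7}:  v_{0} + v_{1} + v_{7} = v_{4} + v_{6} ; sig = (3; 1,1)
  {1,3,5,6}:  v_{1} + v_{3} + v_{5} + v_{6} = v_{2} ; sig = (4; 1)

so the primitive-relation signature multiset is
[(2; 1), (2; 1,1), (2; 1,1), (2; 1,1,2), (3; —), (3; —), (3; 1), (3; 1,1), (4; 1)]


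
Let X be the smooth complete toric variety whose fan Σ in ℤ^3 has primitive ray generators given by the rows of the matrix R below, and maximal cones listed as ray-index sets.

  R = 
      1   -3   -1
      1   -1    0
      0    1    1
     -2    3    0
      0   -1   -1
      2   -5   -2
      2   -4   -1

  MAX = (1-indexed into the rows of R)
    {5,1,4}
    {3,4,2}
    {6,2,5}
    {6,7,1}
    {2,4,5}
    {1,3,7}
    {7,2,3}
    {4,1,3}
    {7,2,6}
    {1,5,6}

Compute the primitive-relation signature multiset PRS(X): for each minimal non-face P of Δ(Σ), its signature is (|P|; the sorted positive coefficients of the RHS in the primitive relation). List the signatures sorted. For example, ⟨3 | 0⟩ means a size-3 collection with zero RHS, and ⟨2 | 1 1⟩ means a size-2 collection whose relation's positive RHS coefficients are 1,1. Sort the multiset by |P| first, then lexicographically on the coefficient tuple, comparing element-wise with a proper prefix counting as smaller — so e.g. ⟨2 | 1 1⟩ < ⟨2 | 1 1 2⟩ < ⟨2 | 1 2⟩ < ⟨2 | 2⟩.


Δ(Σ) — 7 vertices, 6 min non-faces:

  P={3,5}:  v_{3} + v_{5} = 0  →  sig = ⟨2 | 0⟩
  P={1,2}:  v_{1} + v_{2} = v_{7}  →  sig = ⟨2 | 1⟩
  P={3,6}:  v_{3} + v_{6} = v_{7}  →  sig = ⟨2 | 1⟩
  P={4,7}:  v_{4} + v_{7} = v_{5}  →  sig = ⟨2 | 1⟩
  P={5,7}:  v_{5} + v_{7} = v_{6}  →  sig = ⟨2 | 1⟩
  P={4,6}:  v_{4} + v_{6} = 2·v_{5}  →  sig = ⟨2 | 2⟩

Signatures (|P|; sorted positive RHS coefficients), sorted:
[⟨2 | 0⟩, ⟨2 | 1⟩, ⟨2 | 1⟩, ⟨2 | 1⟩, ⟨2 | 1⟩, ⟨2 | 2⟩]


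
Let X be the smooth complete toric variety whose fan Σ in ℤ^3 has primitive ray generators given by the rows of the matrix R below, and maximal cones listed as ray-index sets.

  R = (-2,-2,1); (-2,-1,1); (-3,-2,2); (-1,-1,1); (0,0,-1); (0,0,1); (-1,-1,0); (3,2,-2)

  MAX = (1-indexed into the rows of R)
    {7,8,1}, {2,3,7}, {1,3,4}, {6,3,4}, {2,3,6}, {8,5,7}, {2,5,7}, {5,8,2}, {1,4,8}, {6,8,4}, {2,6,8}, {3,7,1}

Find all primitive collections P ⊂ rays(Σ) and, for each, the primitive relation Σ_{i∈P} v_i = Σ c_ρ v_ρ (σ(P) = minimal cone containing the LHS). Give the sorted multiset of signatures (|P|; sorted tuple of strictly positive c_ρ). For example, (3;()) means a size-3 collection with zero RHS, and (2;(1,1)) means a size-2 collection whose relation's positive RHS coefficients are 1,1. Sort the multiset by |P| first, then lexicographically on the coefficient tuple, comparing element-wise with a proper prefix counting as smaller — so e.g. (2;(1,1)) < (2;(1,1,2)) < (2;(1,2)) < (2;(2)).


11 collections generate NE(X_Σ); each relation:

  P = {3,8}:  v_{3} + v_{8} = 0 — sig = (2;())
  P = {5,6}:  v_{5} + v_{6} = 0 — sig = (2;())
  P = {2,4}:  v_{2} + v_{4} = v_{3} — sig = (2;(1))
  P = {4,5}:  v_{4} + v_{5} = v_{7} — sig = (2;(1))
  P = {4,7}:  v_{4} + v_{7} = v_{1} — sig = (2;(1))
  P = {6,7}:  v_{6} + v_{7} = v_{4} — sig = (2;(1))
  P = {1,2}:  v_{1} + v_{2} = v_{3} + v_{7} — sig = (2;(1,1))
  P = {3,5}:  v_{3} + v_{5} = v_{2} + v_{7} — sig = (2;(1,1))
  P = {1,5}:  v_{1} + v_{5} = 2·v_{7} — sig = (2;(2))
  P = {1,6}:  v_{1} + v_{6} = 2·v_{4} — sig = (2;(2))
  P = {2,7,8}:  v_{2} + v_{7} + v_{8} = v_{5} — sig = (3;(1))

Hence PRS(X_Σ) =
{ (2;()) ×2,  (2;(1)) ×4,  (2;(1,1)) ×2,  (2;(2)) ×2,  (3;(1)) }


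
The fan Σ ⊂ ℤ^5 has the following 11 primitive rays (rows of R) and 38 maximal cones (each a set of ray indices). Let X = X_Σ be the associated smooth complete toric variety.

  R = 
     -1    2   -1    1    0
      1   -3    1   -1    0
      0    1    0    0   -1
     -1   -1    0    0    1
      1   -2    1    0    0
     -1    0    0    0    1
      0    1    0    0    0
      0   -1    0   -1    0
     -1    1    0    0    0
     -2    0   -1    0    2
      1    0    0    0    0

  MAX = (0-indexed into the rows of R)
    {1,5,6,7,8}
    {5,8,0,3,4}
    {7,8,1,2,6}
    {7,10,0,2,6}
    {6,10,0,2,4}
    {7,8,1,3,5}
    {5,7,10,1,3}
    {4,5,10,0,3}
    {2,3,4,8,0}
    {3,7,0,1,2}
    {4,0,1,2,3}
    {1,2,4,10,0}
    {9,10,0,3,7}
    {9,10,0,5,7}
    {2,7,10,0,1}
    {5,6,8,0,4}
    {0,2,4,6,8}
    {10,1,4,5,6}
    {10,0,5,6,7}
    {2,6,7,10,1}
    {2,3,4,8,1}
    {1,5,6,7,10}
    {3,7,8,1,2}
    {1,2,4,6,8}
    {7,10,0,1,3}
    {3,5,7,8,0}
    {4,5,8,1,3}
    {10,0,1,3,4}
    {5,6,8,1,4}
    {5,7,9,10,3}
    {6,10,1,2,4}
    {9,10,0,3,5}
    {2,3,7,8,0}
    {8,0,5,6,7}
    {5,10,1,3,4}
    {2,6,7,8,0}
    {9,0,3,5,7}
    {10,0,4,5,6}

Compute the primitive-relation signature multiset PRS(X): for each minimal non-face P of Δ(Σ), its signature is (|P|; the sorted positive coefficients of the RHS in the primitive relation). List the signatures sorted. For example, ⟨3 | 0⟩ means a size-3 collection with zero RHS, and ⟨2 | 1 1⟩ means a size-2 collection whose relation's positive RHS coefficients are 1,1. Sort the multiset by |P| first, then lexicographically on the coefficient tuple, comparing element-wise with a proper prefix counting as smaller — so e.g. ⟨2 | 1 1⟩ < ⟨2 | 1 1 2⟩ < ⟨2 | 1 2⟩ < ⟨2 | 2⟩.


Σ has 14 primitive collections:

  • {2,5}:  v_{2} + v_{5} = v_{8}  ⟹  sig = ⟨2 | 1⟩
  • {3,6}:  v_{3} + v_{6} = v_{5}  ⟹  sig = ⟨2 | 1⟩
  • {4,7}:  v_{4} + v_{7} = v_{1}  ⟹  sig = ⟨2 | 1⟩
  • {8,10}:  v_{8} + v_{10} = v_{6}  ⟹  sig = ⟨2 | 1⟩
  • {2,9}:  v_{2} + v_{9} = v_{0} + v_{5} + v_{7}  ⟹  sig = ⟨2 | 1 1 1⟩
  • {6,9}:  v_{6} + v_{9} = v_{0} + 2·v_{5} + v_{7} + v_{10}  ⟹  sig = ⟨2 | 1 1 1 2⟩
  • {1,9}:  v_{1} + v_{9} = 2·v_{3} + v_{7} + v_{10}  ⟹  sig = ⟨2 | 1 1 2⟩
  • {8,9}:  v_{8} + v_{9} = v_{0} + 2·v_{5} + v_{7}  ⟹  sig = ⟨2 | 1 1 2⟩
  • {4,9}:  v_{4} + v_{9} = 2·v_{3} + v_{10}  ⟹  sig = ⟨2 | 1 2⟩
  • {0,1,6}:  v_{0} + v_{1} + v_{6} = 0  ⟹  sig = ⟨3 | 0⟩
  • {2,3,10}:  v_{2} + v_{3} + v_{10} = 0  ⟹  sig = ⟨3 | 0⟩
  • {0,1,5}:  v_{0} + v_{1} + v_{5} = v_{3}  ⟹  sig = ⟨3 | 1⟩
  • {0,1,8}:  v_{0} + v_{1} + v_{8} = v_{2} + v_{3}  ⟹  sig = ⟨3 | 1 1⟩
  • {0,3,5,7,10}:  v_{0} + v_{3} + v_{5} + v_{7} + v_{10} = v_{9}  ⟹  sig = ⟨5 | 1⟩

Sorted signature multiset PRS(X):
{ ⟨2 | 1⟩ ×4,  ⟨2 | 1 1 1⟩,  ⟨2 | 1 1 1 2⟩,  ⟨2 | 1 1 2⟩ ×2,  ⟨2 | 1 2⟩,  ⟨3 | 0⟩ ×2,  ⟨3 | 1⟩,  ⟨3 | 1 1⟩,  ⟨5 | 1⟩ }


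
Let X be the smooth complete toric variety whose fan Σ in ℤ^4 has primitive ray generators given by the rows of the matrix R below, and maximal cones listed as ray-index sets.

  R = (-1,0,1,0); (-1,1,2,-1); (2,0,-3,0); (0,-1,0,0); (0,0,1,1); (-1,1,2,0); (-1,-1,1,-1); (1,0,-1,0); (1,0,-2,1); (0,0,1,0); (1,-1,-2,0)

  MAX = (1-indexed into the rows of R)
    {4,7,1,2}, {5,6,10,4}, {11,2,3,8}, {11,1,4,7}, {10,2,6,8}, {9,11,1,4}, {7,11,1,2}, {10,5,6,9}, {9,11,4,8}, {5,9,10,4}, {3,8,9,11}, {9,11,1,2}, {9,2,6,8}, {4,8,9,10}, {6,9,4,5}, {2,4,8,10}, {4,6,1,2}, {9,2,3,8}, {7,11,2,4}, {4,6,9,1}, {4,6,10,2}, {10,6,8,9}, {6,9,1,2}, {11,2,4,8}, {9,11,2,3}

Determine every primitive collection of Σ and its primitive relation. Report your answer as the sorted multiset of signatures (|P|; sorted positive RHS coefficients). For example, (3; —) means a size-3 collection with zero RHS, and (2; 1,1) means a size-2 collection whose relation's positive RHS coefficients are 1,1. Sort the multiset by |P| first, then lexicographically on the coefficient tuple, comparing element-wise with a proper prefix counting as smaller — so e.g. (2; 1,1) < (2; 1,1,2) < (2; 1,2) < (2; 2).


The 25 primitive collections of Σ (r=11, n=4):

  {1,8}:  v_{1} + v_{8} = 0 ; sig = (2; —)
  {6,11}:  v_{6} + v_{11} = 0 ; sig = (2; —)
  {1,10}:  v_{1} + v_{10} = v_{4} + v_{6} ; sig = (2; 1,1)
  {2,5}:  v_{2} + v_{5} = v_{6} + v_{10} ; sig = (2; 1,1)
  {3,4}:  v_{3} + v_{4} = v_{8} + v_{11} ; sig = (2; 1,1)
  {7,9}:  v_{7} + v_{9} = v_{1} + v_{11} ; sig = (2; 1,1)
  {10,11}:  v_{10} + v_{11} = v_{4} + v_{8} ; sig = (2; 1,1)
  {1,3}:  v_{1} + v_{3} = v_{2} + v_{9} + v_{11} ; sig = (2; 1,1,1)
  {3,5}:  v_{3} + v_{5} = v_{8} + v_{9} + v_{10} ; sig = (2; 1,1,1)
  {3,6}:  v_{3} + v_{6} = v_{2} + v_{8} + v_{9} ; sig = (2; 1,1,1)
  {5,11}:  v_{5} + v_{11} = v_{4} + v_{9} + v_{10} ; sig = (2; 1,1,1)
  {6,7}:  v_{6} + v_{7} = v_{1} + v_{2} + v_{4} ; sig = (2; 1,1,1)
  {7,8}:  v_{7} + v_{8} = v_{2} + v_{4} + v_{11} ; sig = (2; 1,1,1)
  {3,7}:  v_{3} + v_{7} = v_{2} + 2·v_{11} ; sig = (2; 1,2)
  {5,7}:  v_{5} + v_{7} = 2·v_{4} + v_{6} ; sig = (2; 1,2)
  {5,8}:  v_{5} + v_{8} = v_{9} + 2·v_{10} ; sig = (2; 1,2)
  {7,10}:  v_{7} + v_{10} = v_{2} + 2·v_{4} ; sig = (2; 1,2)
  {1,5}:  v_{1} + v_{5} = 2·v_{4} + 2·v_{6} + v_{9} ; sig = (2; 1,2,2)
  {3,10}:  v_{3} + v_{10} = 2·v_{8} ; sig = (2; 2)
  {2,4,9}:  v_{2} + v_{4} + v_{9} = 0 ; sig = (3; —)
  {4,6,8}:  v_{4} + v_{6} + v_{8} = v_{10} ; sig = (3; 1)
  {2,9,10}:  v_{2} + v_{9} + v_{10} = v_{6} + v_{8} ; sig = (3; 1,1)
  {1,2,4,11}:  v_{1} + v_{2} + v_{4} + v_{11} = v_{7} ; sig = (4; 1)
  {2,8,9,11}:  v_{2} + v_{8} + v_{9} + v_{11} = v_{3} ; sig = (4; 1)
  {4,6,9,10}:  v_{4} + v_{6} + v_{9} + v_{10} = v_{5} ; sig = (4; 1)

Signatures (|P|; sorted positive RHS coefficients), sorted:
    |P|=2: 19 collections, coeffs (), (), (1,1), (1,1), (1,1), (1,1), (1,1), (1,1,1), (1,1,1), (1,1,1), (1,1,1), (1,1,1), (1,1,1), (1,2), (1,2), (1,2), (1,2), (1,2,2), (2)
    |P|=3: 3 collections, coeffs (), (1), (1,1)
    |P|=4: 3 collections, coeffs (1), (1), (1)
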